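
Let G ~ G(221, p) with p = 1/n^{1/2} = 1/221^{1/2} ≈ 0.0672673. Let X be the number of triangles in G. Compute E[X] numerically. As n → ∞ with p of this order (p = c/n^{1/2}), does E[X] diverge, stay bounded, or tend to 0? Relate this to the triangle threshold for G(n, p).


Number of potential triangles: C(221, 3) = 1774630.
Each occurs with probability p³ ≈ (0.0672673)³ ≈ 3.04376830e-04.
By linearity: E[X] = C(221, 3)·p³ ≈ 1774630 · 3.04376830e-04 ≈ 540.156254.
Since α = 1/2 < 1, p = c/n^{1/2} ≫ 1/n is above the triangle threshold p ~ 1/n. Asymptotically E[X] ~ (c³/6)·n^{3(1−α)} = (1³/6)·n^{1.5} → ∞; triangles are abundant w.h.p.

E[X] ≈ 540.156254; in regime p = Θ(1/n^{1/2}) E[X] diverges (above the triangle threshold p ~ 1/n).


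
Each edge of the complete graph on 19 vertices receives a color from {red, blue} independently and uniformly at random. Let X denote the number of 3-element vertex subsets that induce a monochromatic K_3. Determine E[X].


Let X = Σ_S X_S over the C(19, 3) = 969 subsets S of size 3, where X_S = 1 if the K_3 on S is monochromatic.
For a fixed S, the K_3 on S has C(3, 2) = 3 edges. P[all 3 edges red] = (1/2)^3, and likewise for blue, so P[monochromatic] = 2·(1/2)^3 = 2^{1 − 3} = 1/4.
By linearity of expectation: E[X] = C(19, 3) · 2^{1 − 3} = 969 · 1/4 = 969/4.
Numerically: E[X] ≈ 242.25000.

E[X] = C(19,3)·2^(1−C(3,2)) = 969/4 ≈ 242.25000.


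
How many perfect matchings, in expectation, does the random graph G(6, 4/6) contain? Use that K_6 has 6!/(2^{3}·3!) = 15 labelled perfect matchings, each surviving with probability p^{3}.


K_6 has 6!/(2^{3}·3!) = 15 labelled perfect matchings.
For each such perfect matching H, let X_H = 1 if all 3 edges of H are present in G. Then P[X_H = 1] = p^{3} = (2/3)^{3} = 8/27.
By linearity: E[X] = Σ_H E[X_H] = 15 · p^{3} = 15 · 8/27 = 40/9.
Numerically: E[X] ≈ 4.444.

E[X] = 15 · (2/3)^{3} = 40/9 ≈ 4.444.


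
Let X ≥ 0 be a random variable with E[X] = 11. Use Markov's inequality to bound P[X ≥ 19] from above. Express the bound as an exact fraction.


μ = E[X] = 11, a = 19.
Markov: P[X ≥ 19] ≤ μ/a = (11)/19 = 11/19.
Numerically: ≈ 0.5789.
(Since a = 19 > μ = 11.0000, the bound 11/19 is < 1 and informative.)

P[X ≥ 19] ≤ 11/19 ≈ 0.5789.


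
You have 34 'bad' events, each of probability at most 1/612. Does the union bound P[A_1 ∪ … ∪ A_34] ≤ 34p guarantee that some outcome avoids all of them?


Union bound: P[∪_{i=1}^{34} A_i] ≤ Σ_i P[A_i] ≤ 34·p = 34·(1/612) = 1/18.
Numerically: 1/18 ≈ 0.056.
Is 1/18 < 1? YES.
Since P[∪ A_i] ≤ 1/18 < 1, the complement has P[∩ A_i^c] ≥ 1 − 1/18 = 17/18 > 0, so some outcome avoids every A_i.

34·p = 1/18 ≈ 0.056; existence CERTIFIED by the union bound.


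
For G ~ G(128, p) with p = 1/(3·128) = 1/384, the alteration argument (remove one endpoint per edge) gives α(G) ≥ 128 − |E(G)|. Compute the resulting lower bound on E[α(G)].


E[|E(G)|] = C(128, 2)·p = 8128 · (1/384) = 127/6.
E[α(G)] ≥ n − E[|E(G)|] = 128 − 127/6 = 641/6.
Numerically: ≈ 106.83333.
(This is only a lower bound; the true E[α(G)] may be larger.)

E[α(G)] ≥ 641/6 ≈ 106.83333.


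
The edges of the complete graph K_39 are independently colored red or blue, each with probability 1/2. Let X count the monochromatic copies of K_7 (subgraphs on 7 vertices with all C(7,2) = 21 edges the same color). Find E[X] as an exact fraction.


Let X = Σ_S X_S over the C(39, 7) = 15380937 subsets S of size 7, where X_S = 1 if the K_7 on S is monochromatic.
For a fixed S, the K_7 on S has C(7, 2) = 21 edges. P[all 21 edges red] = (1/2)^21, and likewise for blue, so P[monochromatic] = 2·(1/2)^21 = 2^{1 − 21} = 1/1048576.
Summing: E[X] = C(39, 7) · 2^{1 − 21} = 15380937 · 1/1048576 = 15380937/1048576.
Numerically: E[X] ≈ 14.6684.

E[X] = C(39,7)·2^(1−C(7,2)) = 15380937/1048576 ≈ 14.6684.


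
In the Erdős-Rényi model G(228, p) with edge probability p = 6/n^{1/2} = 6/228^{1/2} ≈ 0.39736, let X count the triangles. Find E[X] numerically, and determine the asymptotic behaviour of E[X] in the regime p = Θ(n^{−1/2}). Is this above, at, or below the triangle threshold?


Number of potential triangles: C(228, 3) = 1949476.
Each occurs with probability p³ ≈ (0.39736)³ ≈ 6.2741006e-02.
By linearity: E[X] = C(228, 3)·p³ ≈ 1949476 · 6.2741006e-02 ≈ 122312.08617.
Since α = 1/2 < 1, p = c/n^{1/2} ≫ 1/n is above the triangle threshold p ~ 1/n. Asymptotically E[X] ~ (c³/6)·n^{3(1−α)} = (6³/6)·n^{1.5} → ∞; triangles are abundant w.h.p.

E[X] ≈ 122312.08617; in regime p = Θ(1/n^{1/2}) E[X] diverges (above the triangle threshold p ~ 1/n).


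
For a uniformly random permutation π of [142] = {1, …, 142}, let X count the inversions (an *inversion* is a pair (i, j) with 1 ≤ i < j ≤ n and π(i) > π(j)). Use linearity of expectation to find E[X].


Write X = Σ X_I over the C(142, 2) = 10011 pairs i < j, with X_I the indicator of one inversion.
There are 10011 indicators.
For each fixed pair i < j, the values π(i) and π(j) are two distinct elements of {1, …, 142} in uniformly random order; by symmetry P[π(i) > π(j)] = 1/2.
By linearity: E[X] = 10011 · (1/2) = C(142, 2) · (1/2) = 10011/2 = 10011/2 ≈ 5005.50000.

E[X] = 10011/2 = 5005.50000.


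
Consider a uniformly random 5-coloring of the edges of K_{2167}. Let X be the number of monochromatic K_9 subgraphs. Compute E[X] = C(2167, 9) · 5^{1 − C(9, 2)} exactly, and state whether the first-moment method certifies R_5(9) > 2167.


E[X] = C(2167, 9) · 5^{1 − 36} = 2855899084841489792706810 · 5^{−35} = 2855899084841489792706810/2910383045673370361328125.
As a reduced fraction: E[X] = 571179816968297958541362/582076609134674072265625 ≈ 0.98128.
Is E[X] < 1? YES.
Since E[X] < 1, there exists a 5-coloring of K_{2167} with no monochromatic K_9; hence R_5(9) > 2167.

E[X] = 571179816968297958541362/582076609134674072265625 ≈ 0.98128; E[X] < 1, so R_5(9) > 2167.


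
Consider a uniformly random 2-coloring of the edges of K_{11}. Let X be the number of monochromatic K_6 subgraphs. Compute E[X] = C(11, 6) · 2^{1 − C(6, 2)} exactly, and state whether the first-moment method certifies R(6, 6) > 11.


E[X] = C(11, 6) · 2^{1 − 15} = 462 · 2^{−14} = 462/16384.
As a reduced fraction: E[X] = 231/8192 ≈ 0.028.
Is E[X] < 1? YES.
Since E[X] < 1, there exists a 2-coloring of K_{11} with no monochromatic K_6; hence R(6, 6) > 11.

E[X] = 231/8192 ≈ 0.028; E[X] < 1, so R(6, 6) > 11.


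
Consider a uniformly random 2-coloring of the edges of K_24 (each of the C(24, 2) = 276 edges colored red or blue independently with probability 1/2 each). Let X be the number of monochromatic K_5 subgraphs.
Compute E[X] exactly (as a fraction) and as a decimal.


Let X = Σ_S X_S over the C(24, 5) = 42504 subsets S of size 5, where X_S = 1 if the K_5 on S is monochromatic.
For a fixed S, the K_5 on S has C(5, 2) = 10 edges. P[all 10 edges red] = (1/2)^10, and likewise for blue, so P[monochromatic] = 2·(1/2)^10 = 2^{1 − 10} = 1/512.
Summing: E[X] = C(24, 5) · 2^{1 − 10} = 42504 · 1/512 = 5313/64.
Numerically: E[X] ≈ 83.016.

E[X] = C(24,5)·2^(1−C(5,2)) = 5313/64 ≈ 83.016.


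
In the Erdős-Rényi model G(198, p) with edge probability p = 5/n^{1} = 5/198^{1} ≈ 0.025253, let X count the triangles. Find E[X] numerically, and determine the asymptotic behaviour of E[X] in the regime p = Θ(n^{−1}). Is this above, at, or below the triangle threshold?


Number of potential triangles: C(198, 3) = 1274196.
Each occurs with probability p³ ≈ (0.025253)³ ≈ 1.6103284e-05.
By linearity: E[X] = C(198, 3)·p³ ≈ 1274196 · 1.6103284e-05 ≈ 20.51874.
Here α = 1, so p = 5/n is exactly at the triangle threshold p ~ 1/n. Asymptotically E[X] → c³/6 = 5³/6 = 125/6 ≈ 20.83333, a bounded constant. In this regime the triangle count is asymptotically Poisson(c³/6).

E[X] ≈ 20.51874; in regime p = Θ(1/n^{1}) E[X] stays bounded (at the triangle threshold p ~ 1/n).


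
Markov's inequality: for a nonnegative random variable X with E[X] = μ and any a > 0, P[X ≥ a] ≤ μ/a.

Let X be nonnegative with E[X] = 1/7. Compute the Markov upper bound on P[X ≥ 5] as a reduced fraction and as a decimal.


μ = E[X] = 1/7, a = 5.
Markov: P[X ≥ 5] ≤ μ/a = (1/7)/5 = 1/35.
Numerically: ≈ 0.02857.
(Since a = 5 > μ = 0.14286, the bound 1/35 is < 1 and informative.)

P[X ≥ 5] ≤ 1/35 ≈ 0.02857.


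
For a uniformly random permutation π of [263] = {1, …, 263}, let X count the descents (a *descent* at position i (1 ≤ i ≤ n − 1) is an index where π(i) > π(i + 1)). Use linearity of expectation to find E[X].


Write X = Σ X_I over i = 1, …, 262, with X_I the indicator of one descent.
There are 262 indicators.
For each fixed i, the pair (π(i), π(i+1)) is a uniformly random ordered pair of distinct values from {1, …, 263}; by symmetry P[π(i) > π(i+1)] = 1/2.
By linearity: E[X] = 262 · (1/2) = (263 − 1) · (1/2) = 131 ≈ 131.00000.

E[X] = 131 = 131.00000.


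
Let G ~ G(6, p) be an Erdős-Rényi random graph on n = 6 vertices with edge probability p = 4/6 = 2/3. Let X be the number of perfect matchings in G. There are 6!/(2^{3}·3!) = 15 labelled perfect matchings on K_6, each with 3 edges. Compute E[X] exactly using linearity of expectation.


K_6 has 6!/(2^{3}·3!) = 15 labelled perfect matchings.
For each such perfect matching H, let X_H = 1 if all 3 edges of H are present in G. Then P[X_H = 1] = p^{3} = (2/3)^{3} = 8/27.
Summing the indicators: E[X] = Σ_H E[X_H] = 15 · p^{3} = 15 · 8/27 = 40/9.
Numerically: E[X] ≈ 4.44444.

E[X] = 15 · (2/3)^{3} = 40/9 ≈ 4.44444.


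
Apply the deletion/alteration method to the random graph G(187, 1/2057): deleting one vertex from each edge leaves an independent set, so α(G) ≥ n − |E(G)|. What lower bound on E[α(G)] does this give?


E[|E(G)|] = C(187, 2)·p = 17391 · (1/2057) = 93/11.
E[α(G)] ≥ n − E[|E(G)|] = 187 − 93/11 = 1964/11.
Numerically: ≈ 178.5455.
(This is only a lower bound; the true E[α(G)] may be larger.)

E[α(G)] ≥ 1964/11 ≈ 178.5455.


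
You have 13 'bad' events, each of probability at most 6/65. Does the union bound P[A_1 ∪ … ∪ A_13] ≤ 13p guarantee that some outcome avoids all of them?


Union bound: P[∪_{i=1}^{13} A_i] ≤ Σ_i P[A_i] ≤ 13·p = 13·(6/65) = 6/5.
Numerically: 6/5 ≈ 1.200000.
Is 6/5 < 1? NO.
Since the bound 6/5 is ≥ 1, the union bound is uninformative here; it does NOT by itself certify existence.

13·p = 6/5 ≈ 1.200000; existence NOT certified by the union bound.


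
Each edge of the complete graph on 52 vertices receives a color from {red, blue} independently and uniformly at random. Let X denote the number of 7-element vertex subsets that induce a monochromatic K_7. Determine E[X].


Let X = Σ_S X_S over the C(52, 7) = 133784560 subsets S of size 7, where X_S = 1 if the K_7 on S is monochromatic.
For a fixed S, the K_7 on S has C(7, 2) = 21 edges. P[all 21 edges red] = (1/2)^21, and likewise for blue, so P[monochromatic] = 2·(1/2)^21 = 2^{1 − 21} = 1/1048576.
Summing: E[X] = C(52, 7) · 2^{1 − 21} = 133784560 · 1/1048576 = 8361535/65536.
Numerically: E[X] ≈ 127.58690.

E[X] = C(52,7)·2^(1−C(7,2)) = 8361535/65536 ≈ 127.58690.


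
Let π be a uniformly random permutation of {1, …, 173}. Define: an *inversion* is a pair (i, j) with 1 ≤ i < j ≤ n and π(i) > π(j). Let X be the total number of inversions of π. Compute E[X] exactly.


Write X = Σ X_I over the C(173, 2) = 14878 pairs i < j, with X_I the indicator of one inversion.
There are 14878 indicators.
For each fixed pair i < j, the values π(i) and π(j) are two distinct elements of {1, …, 173} in uniformly random order; by symmetry P[π(i) > π(j)] = 1/2.
By linearity: E[X] = 14878 · (1/2) = C(173, 2) · (1/2) = 14878/2 = 7439 ≈ 7439.00000.

E[X] = 7439 = 7439.00000.


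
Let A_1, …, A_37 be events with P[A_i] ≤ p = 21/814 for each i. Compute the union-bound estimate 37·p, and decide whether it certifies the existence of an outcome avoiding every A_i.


Union bound: P[∪_{i=1}^{37} A_i] ≤ Σ_i P[A_i] ≤ 37·p = 37·(21/814) = 21/22.
Numerically: 21/22 ≈ 0.9545.
Is 21/22 < 1? YES.
Since P[∪ A_i] ≤ 21/22 < 1, the complement has P[∩ A_i^c] ≥ 1 − 21/22 = 1/22 > 0, so some outcome avoids every A_i.

37·p = 21/22 ≈ 0.9545; existence CERTIFIED by the union bound.


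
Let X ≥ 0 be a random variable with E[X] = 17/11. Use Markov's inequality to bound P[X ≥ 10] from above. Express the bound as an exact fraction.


μ = E[X] = 17/11, a = 10.
Markov: P[X ≥ 10] ≤ μ/a = (17/11)/10 = 17/110.
Numerically: ≈ 0.154545.
(Since a = 10 > μ = 1.545455, the bound 17/110 is < 1 and informative.)

P[X ≥ 10] ≤ 17/110 ≈ 0.154545.


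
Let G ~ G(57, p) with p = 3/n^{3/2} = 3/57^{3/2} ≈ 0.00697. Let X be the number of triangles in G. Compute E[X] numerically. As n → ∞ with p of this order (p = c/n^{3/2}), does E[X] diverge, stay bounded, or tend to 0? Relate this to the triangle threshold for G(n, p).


Number of potential triangles: C(57, 3) = 29260.
Each occurs with probability p³ ≈ (0.00697)³ ≈ 3.38787e-07.
By linearity: E[X] = C(57, 3)·p³ ≈ 29260 · 3.38787e-07 ≈ 0.010.
Since α = 3/2 > 1, p = c/n^{3/2} = o(1/n) is below the triangle threshold p ~ 1/n. Asymptotically E[X] ~ (c³/6)·n^{3(1−α)} = (3³/6)·n^{-1.5} → 0, so by Markov's inequality G has no triangles w.h.p.

E[X] ≈ 0.010; in regime p = Θ(1/n^{3/2}) E[X] tends to 0 (below the triangle threshold p ~ 1/n).


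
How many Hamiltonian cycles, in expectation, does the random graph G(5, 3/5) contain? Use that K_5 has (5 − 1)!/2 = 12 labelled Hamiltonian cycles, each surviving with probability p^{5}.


K_5 has (5 − 1)!/2 = 12 labelled Hamiltonian cycles.
For each such Hamiltonian cycle H, let X_H = 1 if all 5 edges of H are present in G. Then P[X_H = 1] = p^{5} = (3/5)^{5} = 243/3125.
Summing the indicators: E[X] = Σ_H E[X_H] = 12 · p^{5} = 12 · 243/3125 = 2916/3125.
Numerically: E[X] ≈ 0.933.

E[X] = 12 · (3/5)^{5} = 2916/3125 ≈ 0.933.


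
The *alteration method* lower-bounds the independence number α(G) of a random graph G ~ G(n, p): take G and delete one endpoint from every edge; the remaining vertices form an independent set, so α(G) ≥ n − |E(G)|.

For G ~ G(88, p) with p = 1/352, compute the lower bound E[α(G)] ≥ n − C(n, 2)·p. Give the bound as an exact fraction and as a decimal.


E[|E(G)|] = C(88, 2)·p = 3828 · (1/352) = 87/8.
E[α(G)] ≥ n − E[|E(G)|] = 88 − 87/8 = 617/8.
Numerically: ≈ 77.125000.
(This is only a lower bound; the true E[α(G)] may be larger.)

E[α(G)] ≥ 617/8 ≈ 77.125000.


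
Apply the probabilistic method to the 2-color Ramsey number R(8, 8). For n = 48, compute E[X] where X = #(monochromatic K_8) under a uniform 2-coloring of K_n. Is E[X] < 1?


E[X] = C(48, 8) · 2^{1 − 28} = 377348994 · 2^{−27} = 377348994/134217728.
As a reduced fraction: E[X] = 188674497/67108864 ≈ 2.811.
Is E[X] < 1? NO.
Since E[X] ≥ 1, the first-moment bound is inconclusive at n = 48; it does NOT by itself certify R(8, 8) > 48.

E[X] = 188674497/67108864 ≈ 2.811; E[X] ≥ 1; first-moment method inconclusive here.


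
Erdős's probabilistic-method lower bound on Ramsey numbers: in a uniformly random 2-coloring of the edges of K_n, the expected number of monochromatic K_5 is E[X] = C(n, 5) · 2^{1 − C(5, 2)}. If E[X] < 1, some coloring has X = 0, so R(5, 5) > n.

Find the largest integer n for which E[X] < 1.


We need C(n, 5) · 2^{1 − 10} < 1, i.e. C(n, 5) < 2^{10 − 1} = 512.
Check values of n near the boundary:
  n = 6: C(6, 5) = 6; 6 < 512? YES
  n = 7: C(7, 5) = 21; 21 < 512? YES
  n = 8: C(8, 5) = 56; 56 < 512? YES
  n = 9: C(9, 5) = 126; 126 < 512? YES
  n = 10: C(10, 5) = 252; 252 < 512? YES
  n = 11: C(11, 5) = 462; 462 < 512? YES
  n = 12: C(12, 5) = 792; 792 < 512? NO
  n = 13: C(13, 5) = 1287; 1287 < 512? NO
The largest n with C(n, 5) < 512 is n = 11 (where E[X] = 231/256 ≈ 0.9023). Hence R(5, 5) > 11, i.e. R(5, 5) ≥ 12.

Largest n = 11; hence R(5, 5) > 11.


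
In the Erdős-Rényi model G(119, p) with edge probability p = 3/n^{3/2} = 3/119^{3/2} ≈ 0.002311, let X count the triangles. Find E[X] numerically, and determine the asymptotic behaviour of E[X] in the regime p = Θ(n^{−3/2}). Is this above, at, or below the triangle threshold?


Number of potential triangles: C(119, 3) = 273819.
Each occurs with probability p³ ≈ (0.002311)³ ≈ 1.23424802e-08.
By linearity: E[X] = C(119, 3)·p³ ≈ 273819 · 1.23424802e-08 ≈ 0.003380.
Since α = 3/2 > 1, p = c/n^{3/2} = o(1/n) is below the triangle threshold p ~ 1/n. Asymptotically E[X] ~ (c³/6)·n^{3(1−α)} = (3³/6)·n^{-1.5} → 0, so by Markov's inequality G has no triangles w.h.p.

E[X] ≈ 0.003380; in regime p = Θ(1/n^{3/2}) E[X] tends to 0 (below the triangle threshold p ~ 1/n).


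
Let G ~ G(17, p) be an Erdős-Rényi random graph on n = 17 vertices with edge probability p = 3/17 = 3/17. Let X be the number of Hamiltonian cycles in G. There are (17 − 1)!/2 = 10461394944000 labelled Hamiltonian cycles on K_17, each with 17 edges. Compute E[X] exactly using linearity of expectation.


K_17 has (17 − 1)!/2 = 10461394944000 labelled Hamiltonian cycles.
For each such Hamiltonian cycle H, let X_H = 1 if all 17 edges of H are present in G. Then P[X_H = 1] = p^{17} = (3/17)^{17} = 129140163/827240261886336764177.
By linearity of expectation: E[X] = Σ_H E[X_H] = 10461394944000 · p^{17} = 10461394944000 · 129140163/827240261886336764177 = 1350986248275535872000/827240261886336764177.
Numerically: E[X] ≈ 1.6331.

E[X] = 10461394944000 · (3/17)^{17} = 1350986248275535872000/827240261886336764177 ≈ 1.6331.


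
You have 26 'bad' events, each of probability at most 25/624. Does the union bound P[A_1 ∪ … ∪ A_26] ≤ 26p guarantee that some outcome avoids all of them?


Union bound: P[∪_{i=1}^{26} A_i] ≤ Σ_i P[A_i] ≤ 26·p = 26·(25/624) = 25/24.
Numerically: 25/24 ≈ 1.0416667.
Is 25/24 < 1? NO.
Since the bound 25/24 is ≥ 1, the union bound is uninformative here; it does NOT by itself certify existence.

26·p = 25/24 ≈ 1.0416667; existence NOT certified by the union bound.


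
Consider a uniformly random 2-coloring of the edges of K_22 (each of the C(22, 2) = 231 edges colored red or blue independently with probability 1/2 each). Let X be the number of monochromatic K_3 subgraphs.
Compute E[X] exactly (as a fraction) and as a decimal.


Let X = Σ_S X_S over the C(22, 3) = 1540 subsets S of size 3, where X_S = 1 if the K_3 on S is monochromatic.
For a fixed S, the K_3 on S has C(3, 2) = 3 edges. P[all 3 edges red] = (1/2)^3, and likewise for blue, so P[monochromatic] = 2·(1/2)^3 = 2^{1 − 3} = 1/4.
By linearity: E[X] = C(22, 3) · 2^{1 − 3} = 1540 · 1/4 = 385.
Numerically: E[X] ≈ 385.000.

E[X] = C(22,3)·2^(1−C(3,2)) = 385 ≈ 385.000.


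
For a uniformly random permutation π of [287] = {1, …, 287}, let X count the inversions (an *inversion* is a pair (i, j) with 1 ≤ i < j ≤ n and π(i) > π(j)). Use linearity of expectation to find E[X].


Write X = Σ X_I over the C(287, 2) = 41041 pairs i < j, with X_I the indicator of one inversion.
There are 41041 indicators.
For each fixed pair i < j, the values π(i) and π(j) are two distinct elements of {1, …, 287} in uniformly random order; by symmetry P[π(i) > π(j)] = 1/2.
By linearity: E[X] = 41041 · (1/2) = C(287, 2) · (1/2) = 41041/2 = 41041/2 ≈ 20520.5000.

E[X] = 41041/2 = 20520.5000.


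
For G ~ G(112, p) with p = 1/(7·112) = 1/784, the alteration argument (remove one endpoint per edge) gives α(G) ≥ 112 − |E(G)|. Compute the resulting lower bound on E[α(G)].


E[|E(G)|] = C(112, 2)·p = 6216 · (1/784) = 111/14.
E[α(G)] ≥ n − E[|E(G)|] = 112 − 111/14 = 1457/14.
Numerically: ≈ 104.071.
(This is only a lower bound; the true E[α(G)] may be larger.)

E[α(G)] ≥ 1457/14 ≈ 104.071.


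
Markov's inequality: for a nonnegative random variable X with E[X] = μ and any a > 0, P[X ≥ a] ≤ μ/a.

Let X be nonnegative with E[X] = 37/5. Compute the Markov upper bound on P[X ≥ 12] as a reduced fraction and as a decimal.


μ = E[X] = 37/5, a = 12.
Markov: P[X ≥ 12] ≤ μ/a = (37/5)/12 = 37/60.
Numerically: ≈ 0.617.
(Since a = 12 > μ = 7.400, the bound 37/60 is < 1 and informative.)

P[X ≥ 12] ≤ 37/60 ≈ 0.617.


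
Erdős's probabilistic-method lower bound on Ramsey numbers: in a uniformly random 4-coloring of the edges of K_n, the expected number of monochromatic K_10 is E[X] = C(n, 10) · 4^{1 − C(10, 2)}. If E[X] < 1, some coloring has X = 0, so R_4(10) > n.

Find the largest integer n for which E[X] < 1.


We need C(n, 10) · 4^{1 − 45} < 1, i.e. C(n, 10) < 4^{45 − 1} = 309485009821345068724781056.
Check values of n near the boundary:
  n = 2020: C(2020, 10) = 304832018578739931133653656; 304832018578739931133653656 < 309485009821345068724781056? YES
  n = 2021: C(2021, 10) = 306347841644770462864800616; 306347841644770462864800616 < 309485009821345068724781056? YES
  n = 2022: C(2022, 10) = 307870445231474093395937796; 307870445231474093395937796 < 309485009821345068724781056? YES
  n = 2023: C(2023, 10) = 309399856285778485315440716; 309399856285778485315440716 < 309485009821345068724781056? YES
  n = 2024: C(2024, 10) = 310936101848269937576192656; 310936101848269937576192656 < 309485009821345068724781056? NO
  n = 2025: C(2025, 10) = 312479209053472269772600560; 312479209053472269772600560 < 309485009821345068724781056? NO
The largest n with C(n, 10) < 309485009821345068724781056 is n = 2023 (where E[X] = 77349964071444621328860179/77371252455336267181195264 ≈ 0.99972). Hence R_4(10) > 2023, i.e. R_4(10) ≥ 2024.

Largest n = 2023; hence R_4(10) > 2023.


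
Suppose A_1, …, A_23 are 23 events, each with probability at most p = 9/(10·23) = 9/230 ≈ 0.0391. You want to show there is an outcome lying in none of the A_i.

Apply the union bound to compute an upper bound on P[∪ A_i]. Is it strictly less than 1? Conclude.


Union bound: P[∪_{i=1}^{23} A_i] ≤ Σ_i P[A_i] ≤ 23·p = 23·(9/230) = 9/10.
Numerically: 9/10 ≈ 0.9000.
Is 9/10 < 1? YES.
Since P[∪ A_i] ≤ 9/10 < 1, the complement has P[∩ A_i^c] ≥ 1 − 9/10 = 1/10 > 0, so some outcome avoids every A_i.

23·p = 9/10 ≈ 0.9000; existence CERTIFIED by the union bound.


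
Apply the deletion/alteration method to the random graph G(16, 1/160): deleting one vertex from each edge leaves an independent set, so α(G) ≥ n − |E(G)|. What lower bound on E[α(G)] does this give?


E[|E(G)|] = C(16, 2)·p = 120 · (1/160) = 3/4.
E[α(G)] ≥ n − E[|E(G)|] = 16 − 3/4 = 61/4.
Numerically: ≈ 15.250000.
(This is only a lower bound; the true E[α(G)] may be larger.)

E[α(G)] ≥ 61/4 ≈ 15.250000.


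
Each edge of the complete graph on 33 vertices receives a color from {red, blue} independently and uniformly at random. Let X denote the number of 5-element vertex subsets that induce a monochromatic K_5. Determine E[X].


Let X = Σ_S X_S over the C(33, 5) = 237336 subsets S of size 5, where X_S = 1 if the K_5 on S is monochromatic.
For a fixed S, the K_5 on S has C(5, 2) = 10 edges. P[all 10 edges red] = (1/2)^10, and likewise for blue, so P[monochromatic] = 2·(1/2)^10 = 2^{1 − 10} = 1/512.
Summing: E[X] = C(33, 5) · 2^{1 − 10} = 237336 · 1/512 = 29667/64.
Numerically: E[X] ≈ 463.546875.

E[X] = C(33,5)·2^(1−C(5,2)) = 29667/64 ≈ 463.546875.


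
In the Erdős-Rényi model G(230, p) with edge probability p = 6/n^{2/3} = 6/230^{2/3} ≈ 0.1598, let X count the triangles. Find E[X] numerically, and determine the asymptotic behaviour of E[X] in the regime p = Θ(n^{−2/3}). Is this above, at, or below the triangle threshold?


Number of potential triangles: C(230, 3) = 2001460.
Each occurs with probability p³ ≈ (0.1598)³ ≈ 4.083176e-03.
By linearity: E[X] = C(230, 3)·p³ ≈ 2001460 · 4.083176e-03 ≈ 8172.3130.
Since α = 2/3 < 1, p = c/n^{2/3} ≫ 1/n is above the triangle threshold p ~ 1/n. Asymptotically E[X] ~ (c³/6)·n^{3(1−α)} = (6³/6)·n^{1} → ∞; triangles are abundant w.h.p.

E[X] ≈ 8172.3130; in regime p = Θ(1/n^{2/3}) E[X] diverges (above the triangle threshold p ~ 1/n).


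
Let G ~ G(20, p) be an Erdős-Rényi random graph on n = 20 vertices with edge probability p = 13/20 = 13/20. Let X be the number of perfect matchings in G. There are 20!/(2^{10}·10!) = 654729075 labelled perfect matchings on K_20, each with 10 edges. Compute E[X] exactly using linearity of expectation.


K_20 has 20!/(2^{10}·10!) = 654729075 labelled perfect matchings.
For each such perfect matching H, let X_H = 1 if all 10 edges of H are present in G. Then P[X_H = 1] = p^{10} = (13/20)^{10} = 137858491849/10240000000000.
By linearity: E[X] = Σ_H E[X_H] = 654729075 · p^{10} = 654729075 · 137858491849/10240000000000 = 3610398513967632387/409600000000.
Numerically: E[X] ≈ 8.8144e+06.

E[X] = 654729075 · (13/20)^{10} = 3610398513967632387/409600000000 ≈ 8.8144e+06.


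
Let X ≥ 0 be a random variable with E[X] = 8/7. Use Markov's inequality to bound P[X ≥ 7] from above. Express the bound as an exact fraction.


μ = E[X] = 8/7, a = 7.
Markov: P[X ≥ 7] ≤ μ/a = (8/7)/7 = 8/49.
Numerically: ≈ 0.163.
(Since a = 7 > μ = 1.143, the bound 8/49 is < 1 and informative.)

P[X ≥ 7] ≤ 8/49 ≈ 0.163.


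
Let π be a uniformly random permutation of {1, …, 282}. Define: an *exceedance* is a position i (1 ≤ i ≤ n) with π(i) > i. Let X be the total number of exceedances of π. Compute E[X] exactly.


Write X = Σ_{i=1}^{282} X_i, where X_i = 1_{π(i) > i}.
For each fixed i, π(i) is uniform over {1, …, 282} (marginal of a uniform permutation), so P[π(i) > i] = (n − i)/n. Summing: Σ_{i=1}^{282} (n − i)/n = (0 + 1 + … + 281)/282 = 282(282 − 1)/(2·282) = (282 − 1)/2.
Hence E[X] = Σ_{i=1}^{282} (282 − i)/282 = 281/2 ≈ 140.50000.

E[X] = 281/2 = 140.50000.


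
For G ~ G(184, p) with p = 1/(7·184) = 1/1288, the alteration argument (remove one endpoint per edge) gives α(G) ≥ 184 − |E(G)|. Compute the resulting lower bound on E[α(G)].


E[|E(G)|] = C(184, 2)·p = 16836 · (1/1288) = 183/14.
E[α(G)] ≥ n − E[|E(G)|] = 184 − 183/14 = 2393/14.
Numerically: ≈ 170.928571.
(This is only a lower bound; the true E[α(G)] may be larger.)

E[α(G)] ≥ 2393/14 ≈ 170.928571.


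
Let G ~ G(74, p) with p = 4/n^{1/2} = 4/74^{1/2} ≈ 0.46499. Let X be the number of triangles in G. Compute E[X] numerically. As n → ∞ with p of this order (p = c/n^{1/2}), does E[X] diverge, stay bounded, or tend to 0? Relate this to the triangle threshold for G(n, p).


Number of potential triangles: C(74, 3) = 64824.
Each occurs with probability p³ ≈ (0.46499)³ ≈ 1.0053850e-01.
By linearity: E[X] = C(74, 3)·p³ ≈ 64824 · 1.0053850e-01 ≈ 6517.30762.
Since α = 1/2 < 1, p = c/n^{1/2} ≫ 1/n is above the triangle threshold p ~ 1/n. Asymptotically E[X] ~ (c³/6)·n^{3(1−α)} = (4³/6)·n^{1.5} → ∞; triangles are abundant w.h.p.

E[X] ≈ 6517.30762; in regime p = Θ(1/n^{1/2}) E[X] diverges (above the triangle threshold p ~ 1/n).


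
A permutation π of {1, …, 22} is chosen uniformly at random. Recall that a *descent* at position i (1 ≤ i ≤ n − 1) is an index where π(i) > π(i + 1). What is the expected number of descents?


Write X = Σ X_I over i = 1, …, 21, with X_I the indicator of one descent.
There are 21 indicators.
For each fixed i, the pair (π(i), π(i+1)) is a uniformly random ordered pair of distinct values from {1, …, 22}; by symmetry P[π(i) > π(i+1)] = 1/2.
By linearity: E[X] = 21 · (1/2) = (22 − 1) · (1/2) = 21/2 ≈ 10.500.

E[X] = 21/2 = 10.500.


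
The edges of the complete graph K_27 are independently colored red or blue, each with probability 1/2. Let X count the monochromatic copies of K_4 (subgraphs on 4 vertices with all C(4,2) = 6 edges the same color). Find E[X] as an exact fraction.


Let X = Σ_S X_S over the C(27, 4) = 17550 subsets S of size 4, where X_S = 1 if the K_4 on S is monochromatic.
For a fixed S, the K_4 on S has C(4, 2) = 6 edges. P[all 6 edges red] = (1/2)^6, and likewise for blue, so P[monochromatic] = 2·(1/2)^6 = 2^{1 − 6} = 1/32.
By linearity: E[X] = C(27, 4) · 2^{1 − 6} = 17550 · 1/32 = 8775/16.
Numerically: E[X] ≈ 548.4375.

E[X] = C(27,4)·2^(1−C(4,2)) = 8775/16 ≈ 548.4375.


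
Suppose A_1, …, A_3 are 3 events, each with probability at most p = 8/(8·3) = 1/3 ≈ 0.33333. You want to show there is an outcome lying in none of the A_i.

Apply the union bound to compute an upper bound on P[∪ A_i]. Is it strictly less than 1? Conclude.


Union bound: P[∪_{i=1}^{3} A_i] ≤ Σ_i P[A_i] ≤ 3·p = 3·(1/3) = 1.
Numerically: 1 ≈ 1.00000.
Is 1 < 1? NO.
Since the bound 1 is ≥ 1, the union bound is uninformative here; it does NOT by itself certify existence.

3·p = 1 ≈ 1.00000; existence NOT certified by the union bound.


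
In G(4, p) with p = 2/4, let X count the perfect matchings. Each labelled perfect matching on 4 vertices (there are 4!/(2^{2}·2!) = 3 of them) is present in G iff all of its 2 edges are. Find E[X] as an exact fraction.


K_4 has 4!/(2^{2}·2!) = 3 labelled perfect matchings.
For each such perfect matching H, let X_H = 1 if all 2 edges of H are present in G. Then P[X_H = 1] = p^{2} = (1/2)^{2} = 1/4.
By linearity: E[X] = Σ_H E[X_H] = 3 · p^{2} = 3 · 1/4 = 3/4.
Numerically: E[X] ≈ 0.75.

E[X] = 3 · (1/2)^{2} = 3/4 ≈ 0.75.


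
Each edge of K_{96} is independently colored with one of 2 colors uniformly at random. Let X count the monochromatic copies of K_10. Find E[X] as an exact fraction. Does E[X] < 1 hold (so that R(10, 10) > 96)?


E[X] = C(96, 10) · 2^{1 − 45} = 11279926456656 · 2^{−44} = 11279926456656/17592186044416.
As a reduced fraction: E[X] = 704995403541/1099511627776 ≈ 0.641.
Is E[X] < 1? YES.
Since E[X] < 1, there exists a 2-coloring of K_{96} with no monochromatic K_10; hence R(10, 10) > 96.

E[X] = 704995403541/1099511627776 ≈ 0.641; E[X] < 1, so R(10, 10) > 96.


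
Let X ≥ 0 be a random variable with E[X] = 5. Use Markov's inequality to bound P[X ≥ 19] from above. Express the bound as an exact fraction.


μ = E[X] = 5, a = 19.
Markov: P[X ≥ 19] ≤ μ/a = (5)/19 = 5/19.
Numerically: ≈ 0.2632.
(Since a = 19 > μ = 5.0000, the bound 5/19 is < 1 and informative.)

P[X ≥ 19] ≤ 5/19 ≈ 0.2632.


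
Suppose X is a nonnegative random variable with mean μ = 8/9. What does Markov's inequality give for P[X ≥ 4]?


μ = E[X] = 8/9, a = 4.
Markov: P[X ≥ 4] ≤ μ/a = (8/9)/4 = 2/9.
Numerically: ≈ 0.2222.
(Since a = 4 > μ = 0.8889, the bound 2/9 is < 1 and informative.)

P[X ≥ 4] ≤ 2/9 ≈ 0.2222.


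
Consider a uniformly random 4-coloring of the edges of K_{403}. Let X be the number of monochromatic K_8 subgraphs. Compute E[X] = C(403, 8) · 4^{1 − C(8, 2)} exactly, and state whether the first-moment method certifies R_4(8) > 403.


E[X] = C(403, 8) · 4^{1 − 28} = 16090020602228430 · 4^{−27} = 16090020602228430/18014398509481984.
As a reduced fraction: E[X] = 8045010301114215/9007199254740992 ≈ 0.8931756.
Is E[X] < 1? YES.
Since E[X] < 1, there exists a 4-coloring of K_{403} with no monochromatic K_8; hence R_4(8) > 403.

E[X] = 8045010301114215/9007199254740992 ≈ 0.8931756; E[X] < 1, so R_4(8) > 403.


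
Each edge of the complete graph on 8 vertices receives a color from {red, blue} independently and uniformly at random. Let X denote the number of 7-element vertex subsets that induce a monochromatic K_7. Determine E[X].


Let X = Σ_S X_S over the C(8, 7) = 8 subsets S of size 7, where X_S = 1 if the K_7 on S is monochromatic.
For a fixed S, the K_7 on S has C(7, 2) = 21 edges. P[all 21 edges red] = (1/2)^21, and likewise for blue, so P[monochromatic] = 2·(1/2)^21 = 2^{1 − 21} = 1/1048576.
By linearity: E[X] = C(8, 7) · 2^{1 − 21} = 8 · 1/1048576 = 1/131072.
Numerically: E[X] ≈ 0.000008.

E[X] = C(8,7)·2^(1−C(7,2)) = 1/131072 ≈ 0.000008.


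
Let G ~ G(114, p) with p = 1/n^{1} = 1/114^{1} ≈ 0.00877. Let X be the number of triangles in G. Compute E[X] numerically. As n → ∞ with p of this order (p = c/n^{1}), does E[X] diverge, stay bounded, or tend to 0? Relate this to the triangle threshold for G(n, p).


Number of potential triangles: C(114, 3) = 240464.
Each occurs with probability p³ ≈ (0.00877)³ ≈ 6.74972e-07.
By linearity: E[X] = C(114, 3)·p³ ≈ 240464 · 6.74972e-07 ≈ 0.162.
Here α = 1, so p = 1/n is exactly at the triangle threshold p ~ 1/n. Asymptotically E[X] → c³/6 = 1³/6 = 1/6 ≈ 0.167, a bounded constant. In this regime the triangle count is asymptotically Poisson(c³/6).

E[X] ≈ 0.162; in regime p = Θ(1/n^{1}) E[X] stays bounded (at the triangle threshold p ~ 1/n).


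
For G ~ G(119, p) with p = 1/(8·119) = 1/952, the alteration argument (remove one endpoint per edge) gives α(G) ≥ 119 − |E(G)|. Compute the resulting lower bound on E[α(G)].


E[|E(G)|] = C(119, 2)·p = 7021 · (1/952) = 59/8.
E[α(G)] ≥ n − E[|E(G)|] = 119 − 59/8 = 893/8.
Numerically: ≈ 111.6250.
(This is only a lower bound; the true E[α(G)] may be larger.)

E[α(G)] ≥ 893/8 ≈ 111.6250.


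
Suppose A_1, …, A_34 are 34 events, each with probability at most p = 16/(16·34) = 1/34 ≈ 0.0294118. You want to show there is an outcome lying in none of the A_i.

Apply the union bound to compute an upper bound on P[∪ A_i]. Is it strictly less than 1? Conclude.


Union bound: P[∪_{i=1}^{34} A_i] ≤ Σ_i P[A_i] ≤ 34·p = 34·(1/34) = 1.
Numerically: 1 ≈ 1.0000000.
Is 1 < 1? NO.
Since the bound 1 is ≥ 1, the union bound is uninformative here; it does NOT by itself certify existence.

34·p = 1 ≈ 1.0000000; existence NOT certified by the union bound.


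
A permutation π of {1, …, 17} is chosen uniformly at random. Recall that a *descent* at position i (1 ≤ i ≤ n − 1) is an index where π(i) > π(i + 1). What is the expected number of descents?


Write X = Σ X_I over i = 1, …, 16, with X_I the indicator of one descent.
There are 16 indicators.
For each fixed i, the pair (π(i), π(i+1)) is a uniformly random ordered pair of distinct values from {1, …, 17}; by symmetry P[π(i) > π(i+1)] = 1/2.
By linearity: E[X] = 16 · (1/2) = (17 − 1) · (1/2) = 8 ≈ 8.00000.

E[X] = 8 = 8.00000.


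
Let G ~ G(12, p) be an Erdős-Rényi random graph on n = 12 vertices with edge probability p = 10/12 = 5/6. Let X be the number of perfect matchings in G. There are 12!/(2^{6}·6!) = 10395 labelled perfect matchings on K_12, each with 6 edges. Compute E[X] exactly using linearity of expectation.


K_12 has 12!/(2^{6}·6!) = 10395 labelled perfect matchings.
For each such perfect matching H, let X_H = 1 if all 6 edges of H are present in G. Then P[X_H = 1] = p^{6} = (5/6)^{6} = 15625/46656.
By linearity: E[X] = Σ_H E[X_H] = 10395 · p^{6} = 10395 · 15625/46656 = 6015625/1728.
Numerically: E[X] ≈ 3481.3.

E[X] = 10395 · (5/6)^{6} = 6015625/1728 ≈ 3481.3.


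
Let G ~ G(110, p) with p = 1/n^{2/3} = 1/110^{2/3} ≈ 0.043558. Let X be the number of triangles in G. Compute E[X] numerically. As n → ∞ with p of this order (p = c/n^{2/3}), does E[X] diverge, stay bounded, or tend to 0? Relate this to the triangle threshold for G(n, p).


Number of potential triangles: C(110, 3) = 215820.
Each occurs with probability p³ ≈ (0.043558)³ ≈ 8.2644628e-05.
By linearity: E[X] = C(110, 3)·p³ ≈ 215820 · 8.2644628e-05 ≈ 17.83636.
Since α = 2/3 < 1, p = c/n^{2/3} ≫ 1/n is above the triangle threshold p ~ 1/n. Asymptotically E[X] ~ (c³/6)·n^{3(1−α)} = (1³/6)·n^{1} → ∞; triangles are abundant w.h.p.

E[X] ≈ 17.83636; in regime p = Θ(1/n^{2/3}) E[X] diverges (above the triangle threshold p ~ 1/n).


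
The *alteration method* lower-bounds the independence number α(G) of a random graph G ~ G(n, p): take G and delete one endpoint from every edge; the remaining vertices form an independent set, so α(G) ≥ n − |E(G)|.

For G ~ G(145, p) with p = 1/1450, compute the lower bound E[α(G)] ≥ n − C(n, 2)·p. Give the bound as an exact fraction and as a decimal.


E[|E(G)|] = C(145, 2)·p = 10440 · (1/1450) = 36/5.
E[α(G)] ≥ n − E[|E(G)|] = 145 − 36/5 = 689/5.
Numerically: ≈ 137.8000.
(This is only a lower bound; the true E[α(G)] may be larger.)

E[α(G)] ≥ 689/5 ≈ 137.8000.


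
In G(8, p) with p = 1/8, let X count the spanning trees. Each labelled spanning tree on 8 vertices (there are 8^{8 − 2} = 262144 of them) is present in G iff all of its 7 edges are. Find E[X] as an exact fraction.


K_8 has 8^{8 − 2} = 262144 labelled spanning trees.
For each such spanning tree H, let X_H = 1 if all 7 edges of H are present in G. Then P[X_H = 1] = p^{7} = (1/8)^{7} = 1/2097152.
By linearity of expectation: E[X] = Σ_H E[X_H] = 262144 · p^{7} = 262144 · 1/2097152 = 1/8.
Numerically: E[X] ≈ 0.125.

E[X] = 262144 · (1/8)^{7} = 1/8 ≈ 0.125.


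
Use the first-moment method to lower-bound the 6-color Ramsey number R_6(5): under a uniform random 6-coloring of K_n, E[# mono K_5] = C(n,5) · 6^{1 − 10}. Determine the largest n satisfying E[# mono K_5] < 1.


We need C(n, 5) · 6^{1 − 10} < 1, i.e. C(n, 5) < 6^{10 − 1} = 10077696.
Check values of n near the boundary:
  n = 63: C(63, 5) = 7028847; 7028847 < 10077696? YES
  n = 64: C(64, 5) = 7624512; 7624512 < 10077696? YES
  n = 65: C(65, 5) = 8259888; 8259888 < 10077696? YES
  n = 66: C(66, 5) = 8936928; 8936928 < 10077696? YES
  n = 67: C(67, 5) = 9657648; 9657648 < 10077696? YES
  n = 68: C(68, 5) = 10424128; 10424128 < 10077696? NO
The largest n with C(n, 5) < 10077696 is n = 67 (where E[X] = 67067/69984 ≈ 0.958). Hence R_6(5) > 67, i.e. R_6(5) ≥ 68.

Largest n = 67; hence R_6(5) > 67.


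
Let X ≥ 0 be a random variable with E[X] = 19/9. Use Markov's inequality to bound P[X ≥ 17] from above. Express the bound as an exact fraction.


μ = E[X] = 19/9, a = 17.
Markov: P[X ≥ 17] ≤ μ/a = (19/9)/17 = 19/153.
Numerically: ≈ 0.124183.
(Since a = 17 > μ = 2.111111, the bound 19/153 is < 1 and informative.)

P[X ≥ 17] ≤ 19/153 ≈ 0.124183.


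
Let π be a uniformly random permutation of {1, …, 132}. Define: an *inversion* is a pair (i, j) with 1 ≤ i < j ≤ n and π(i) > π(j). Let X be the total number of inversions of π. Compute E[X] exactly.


Write X = Σ X_I over the C(132, 2) = 8646 pairs i < j, with X_I the indicator of one inversion.
There are 8646 indicators.
For each fixed pair i < j, the values π(i) and π(j) are two distinct elements of {1, …, 132} in uniformly random order; by symmetry P[π(i) > π(j)] = 1/2.
By linearity: E[X] = 8646 · (1/2) = C(132, 2) · (1/2) = 8646/2 = 4323 ≈ 4323.000.

E[X] = 4323 = 4323.000.


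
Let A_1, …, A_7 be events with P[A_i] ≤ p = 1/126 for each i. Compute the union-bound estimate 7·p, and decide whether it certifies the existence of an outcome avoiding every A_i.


Union bound: P[∪_{i=1}^{7} A_i] ≤ Σ_i P[A_i] ≤ 7·p = 7·(1/126) = 1/18.
Numerically: 1/18 ≈ 0.05556.
Is 1/18 < 1? YES.
Since P[∪ A_i] ≤ 1/18 < 1, the complement has P[∩ A_i^c] ≥ 1 − 1/18 = 17/18 > 0, so some outcome avoids every A_i.

7·p = 1/18 ≈ 0.05556; existence CERTIFIED by the union bound.


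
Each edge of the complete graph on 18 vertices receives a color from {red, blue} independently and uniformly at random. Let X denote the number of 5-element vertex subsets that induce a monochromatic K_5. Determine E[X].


Let X = Σ_S X_S over the C(18, 5) = 8568 subsets S of size 5, where X_S = 1 if the K_5 on S is monochromatic.
For a fixed S, the K_5 on S has C(5, 2) = 10 edges. P[all 10 edges red] = (1/2)^10, and likewise for blue, so P[monochromatic] = 2·(1/2)^10 = 2^{1 − 10} = 1/512.
By linearity: E[X] = C(18, 5) · 2^{1 − 10} = 8568 · 1/512 = 1071/64.
Numerically: E[X] ≈ 16.73438.

E[X] = C(18,5)·2^(1−C(5,2)) = 1071/64 ≈ 16.73438.
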